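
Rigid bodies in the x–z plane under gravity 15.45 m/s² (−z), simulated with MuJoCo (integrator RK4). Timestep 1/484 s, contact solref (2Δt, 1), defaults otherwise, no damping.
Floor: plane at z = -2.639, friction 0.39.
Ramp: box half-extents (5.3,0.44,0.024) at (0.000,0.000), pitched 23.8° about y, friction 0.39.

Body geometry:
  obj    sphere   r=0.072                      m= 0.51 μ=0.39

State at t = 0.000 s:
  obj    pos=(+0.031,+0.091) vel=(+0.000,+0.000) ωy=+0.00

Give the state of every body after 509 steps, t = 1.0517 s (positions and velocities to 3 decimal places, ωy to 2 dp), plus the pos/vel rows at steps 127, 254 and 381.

State at t = 1.0517 s:
  obj    pos=(+2.284,-0.903) vel=(+4.285,-1.890) ωy=+65.04

Key-timestep trajectory:
   step    t(s)  obj.x    obj.z    obj.vx   obj.vz 
    127  0.2624   +0.171  +0.029  +1.069  -0.472
    254  0.5248   +0.592  -0.156  +2.138  -0.943
    381  0.7872   +1.294  -0.466  +3.208  -1.415


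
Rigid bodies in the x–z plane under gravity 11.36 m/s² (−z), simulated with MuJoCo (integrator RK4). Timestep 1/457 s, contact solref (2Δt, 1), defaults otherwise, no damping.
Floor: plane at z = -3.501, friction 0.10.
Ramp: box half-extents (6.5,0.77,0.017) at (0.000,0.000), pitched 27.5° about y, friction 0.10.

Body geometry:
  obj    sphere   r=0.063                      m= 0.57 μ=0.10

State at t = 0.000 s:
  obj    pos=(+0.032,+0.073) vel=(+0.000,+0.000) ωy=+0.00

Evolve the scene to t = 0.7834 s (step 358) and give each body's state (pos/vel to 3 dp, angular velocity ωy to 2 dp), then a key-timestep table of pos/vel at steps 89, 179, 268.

State at t = 0.7834 s:
  obj    pos=(+1.187,-0.528) vel=(+2.940,-1.551) ωy=+31.16

Key-timestep trajectory:
   step    t(s)  obj.x    obj.z    obj.vx   obj.vz 
     89  0.1947   +0.104  +0.036  +0.738  -0.372
    179  0.3917   +0.321  -0.077  +1.471  -0.776
    268  0.5864   +0.680  -0.264  +2.218  -1.120


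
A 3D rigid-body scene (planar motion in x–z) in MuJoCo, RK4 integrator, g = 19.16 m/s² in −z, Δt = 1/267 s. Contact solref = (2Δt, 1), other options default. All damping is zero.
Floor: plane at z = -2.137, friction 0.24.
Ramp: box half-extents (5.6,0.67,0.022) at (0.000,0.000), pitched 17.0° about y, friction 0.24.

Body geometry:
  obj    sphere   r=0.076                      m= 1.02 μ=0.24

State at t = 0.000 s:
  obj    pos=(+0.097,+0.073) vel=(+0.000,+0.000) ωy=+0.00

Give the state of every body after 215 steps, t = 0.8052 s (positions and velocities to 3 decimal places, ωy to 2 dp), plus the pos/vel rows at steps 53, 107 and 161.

State at t = 0.8052 s:
  obj    pos=(+1.338,-0.306) vel=(+3.081,-0.942) ωy=+42.39

Key-timestep trajectory:
   step    t(s)  obj.x    obj.z    obj.vx   obj.vz 
     53  0.1985   +0.172  +0.050  +0.760  -0.232
    107  0.4007   +0.404  -0.021  +1.534  -0.469
    161  0.6030   +0.793  -0.140  +2.307  -0.705


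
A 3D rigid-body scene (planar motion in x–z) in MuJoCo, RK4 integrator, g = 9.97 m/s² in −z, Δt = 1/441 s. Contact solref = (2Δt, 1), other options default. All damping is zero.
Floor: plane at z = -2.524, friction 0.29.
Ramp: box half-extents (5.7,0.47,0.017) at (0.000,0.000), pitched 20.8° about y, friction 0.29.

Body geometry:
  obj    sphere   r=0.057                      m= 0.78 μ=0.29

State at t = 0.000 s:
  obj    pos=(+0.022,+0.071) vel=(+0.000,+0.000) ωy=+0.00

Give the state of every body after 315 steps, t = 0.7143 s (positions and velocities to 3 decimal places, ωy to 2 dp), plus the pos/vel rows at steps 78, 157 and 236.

State at t = 0.7143 s:
  obj    pos=(+0.625,-0.158) vel=(+1.689,-0.641) ωy=+31.69

Key-timestep trajectory:
   step    t(s)  obj.x    obj.z    obj.vx   obj.vz 
     78  0.1769   +0.059  +0.057  +0.418  -0.159
    157  0.3560   +0.172  +0.014  +0.842  -0.320
    236  0.5351   +0.361  -0.058  +1.265  -0.481


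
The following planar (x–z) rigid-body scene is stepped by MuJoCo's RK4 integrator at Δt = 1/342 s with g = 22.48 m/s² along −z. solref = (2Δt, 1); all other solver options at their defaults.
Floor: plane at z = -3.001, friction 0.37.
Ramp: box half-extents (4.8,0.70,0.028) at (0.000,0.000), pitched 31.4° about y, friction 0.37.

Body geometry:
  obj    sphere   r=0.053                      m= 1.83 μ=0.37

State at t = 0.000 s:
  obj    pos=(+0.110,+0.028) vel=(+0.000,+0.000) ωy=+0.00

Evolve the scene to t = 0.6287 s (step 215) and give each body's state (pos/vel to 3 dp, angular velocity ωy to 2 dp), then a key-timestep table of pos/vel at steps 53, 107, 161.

State at t = 0.6287 s:
  obj    pos=(+1.521,-0.834) vel=(+4.489,-2.740) ωy=+99.22

Key-timestep trajectory:
   step    t(s)  obj.x    obj.z    obj.vx   obj.vz 
     53  0.1550   +0.196  -0.025  +1.107  -0.676
    107  0.3129   +0.460  -0.186  +2.234  -1.364
    161  0.4708   +0.901  -0.455  +3.362  -2.052


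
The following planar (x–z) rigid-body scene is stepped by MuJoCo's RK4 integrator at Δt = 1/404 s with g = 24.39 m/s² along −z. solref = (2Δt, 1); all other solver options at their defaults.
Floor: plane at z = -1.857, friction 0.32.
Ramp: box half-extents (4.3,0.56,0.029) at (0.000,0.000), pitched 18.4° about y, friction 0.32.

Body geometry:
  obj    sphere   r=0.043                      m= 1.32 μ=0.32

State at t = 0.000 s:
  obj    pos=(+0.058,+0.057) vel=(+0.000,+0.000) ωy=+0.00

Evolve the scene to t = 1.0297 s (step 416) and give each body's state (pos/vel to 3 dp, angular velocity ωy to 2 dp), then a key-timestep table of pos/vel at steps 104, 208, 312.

State at t = 1.0297 s:
  obj    pos=(+2.824,-0.864) vel=(+5.373,-1.787) ωy=+131.67

Key-timestep trajectory:
   step    t(s)  obj.x    obj.z    obj.vx   obj.vz 
    104  0.2574   +0.231  -0.001  +1.343  -0.447
    208  0.5149   +0.750  -0.173  +2.687  -0.894
    312  0.7723   +1.614  -0.461  +4.030  -1.341


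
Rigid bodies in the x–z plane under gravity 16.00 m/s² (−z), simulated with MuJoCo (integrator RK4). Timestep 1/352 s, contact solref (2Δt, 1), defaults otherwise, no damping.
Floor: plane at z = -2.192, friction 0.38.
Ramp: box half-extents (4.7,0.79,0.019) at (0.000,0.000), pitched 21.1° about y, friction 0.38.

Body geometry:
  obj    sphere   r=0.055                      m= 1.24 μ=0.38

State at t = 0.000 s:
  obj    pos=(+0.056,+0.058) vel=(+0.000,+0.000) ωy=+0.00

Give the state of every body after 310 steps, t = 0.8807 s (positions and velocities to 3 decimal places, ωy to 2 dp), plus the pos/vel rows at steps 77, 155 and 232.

State at t = 0.8807 s:
  obj    pos=(+1.545,-0.517) vel=(+3.380,-1.304) ωy=+65.87

Key-timestep trajectory:
   step    t(s)  obj.x    obj.z    obj.vx   obj.vz 
     77  0.2188   +0.148  +0.022  +0.840  -0.324
    155  0.4403   +0.428  -0.086  +1.690  -0.652
    232  0.6591   +0.890  -0.264  +2.530  -0.976


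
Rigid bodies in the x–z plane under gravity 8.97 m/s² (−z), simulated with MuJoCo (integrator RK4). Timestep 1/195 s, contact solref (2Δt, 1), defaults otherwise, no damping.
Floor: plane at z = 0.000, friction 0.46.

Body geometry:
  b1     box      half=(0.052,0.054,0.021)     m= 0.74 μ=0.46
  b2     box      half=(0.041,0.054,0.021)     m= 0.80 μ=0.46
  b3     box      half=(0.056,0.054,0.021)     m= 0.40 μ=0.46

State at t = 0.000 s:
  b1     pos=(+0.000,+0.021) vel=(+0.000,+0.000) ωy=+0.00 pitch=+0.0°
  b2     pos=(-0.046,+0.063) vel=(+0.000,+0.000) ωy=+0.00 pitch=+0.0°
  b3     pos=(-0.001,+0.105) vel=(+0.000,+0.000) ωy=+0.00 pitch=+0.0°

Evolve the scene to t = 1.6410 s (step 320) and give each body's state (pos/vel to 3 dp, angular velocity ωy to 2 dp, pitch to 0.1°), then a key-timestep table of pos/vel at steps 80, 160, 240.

State at t = 1.6410 s:
  b1     pos=(+0.000,+0.021) vel=(+0.000,+0.000) ωy=+0.00 pitch=+0.0°
  b2     pos=(-0.046,+0.063) vel=(+0.000,+0.000) ωy=+0.00 pitch=+0.0°
  b3     pos=(+0.014,+0.095) vel=(+0.000,+0.000) ωy=-0.02 pitch=+42.1°

Key-timestep trajectory:
   step    t(s)  b1.x    b1.z    b1.vx   b1.vz   b2.x    b2.z    b2.vx   b2.vz   b3.x    b3.z    b3.vx   b3.vz 
     80  0.4103   +0.000  +0.021  +0.000  +0.000   -0.046  +0.063  +0.000  +0.000   +0.013  +0.096  +0.065  -0.075
    160  0.8205   +0.000  +0.021  +0.000  +0.000   -0.046  +0.063  +0.000  +0.000   +0.013  +0.095  +0.000  +0.000
    240  1.2308   +0.000  +0.021  +0.000  +0.000   -0.046  +0.063  +0.000  +0.000   +0.013  +0.095  +0.000  +0.000


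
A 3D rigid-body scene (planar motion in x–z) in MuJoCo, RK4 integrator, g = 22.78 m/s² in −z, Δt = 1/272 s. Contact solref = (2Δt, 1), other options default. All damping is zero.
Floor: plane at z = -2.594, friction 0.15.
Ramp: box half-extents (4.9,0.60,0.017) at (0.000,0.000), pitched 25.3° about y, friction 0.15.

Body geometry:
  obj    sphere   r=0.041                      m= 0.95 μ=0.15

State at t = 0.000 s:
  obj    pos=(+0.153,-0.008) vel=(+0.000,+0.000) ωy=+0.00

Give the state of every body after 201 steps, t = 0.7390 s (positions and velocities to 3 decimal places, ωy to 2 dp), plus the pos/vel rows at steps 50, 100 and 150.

State at t = 0.7390 s:
  obj    pos=(+1.870,-0.820) vel=(+4.646,-2.196) ωy=+125.29

Key-timestep trajectory:
   step    t(s)  obj.x    obj.z    obj.vx   obj.vz 
     50  0.1838   +0.259  -0.058  +1.156  -0.546
    100  0.3676   +0.578  -0.209  +2.312  -1.093
    150  0.5515   +1.109  -0.460  +3.467  -1.639


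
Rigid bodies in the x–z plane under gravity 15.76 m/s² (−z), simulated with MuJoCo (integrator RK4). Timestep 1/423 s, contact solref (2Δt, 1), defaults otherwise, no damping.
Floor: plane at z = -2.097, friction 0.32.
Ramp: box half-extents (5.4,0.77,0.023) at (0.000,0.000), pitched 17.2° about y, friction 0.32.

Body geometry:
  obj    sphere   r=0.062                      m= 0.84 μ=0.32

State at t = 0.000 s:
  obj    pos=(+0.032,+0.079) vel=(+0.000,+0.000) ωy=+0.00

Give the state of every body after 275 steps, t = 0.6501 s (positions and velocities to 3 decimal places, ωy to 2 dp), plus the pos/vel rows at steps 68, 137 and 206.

State at t = 0.6501 s:
  obj    pos=(+0.704,-0.129) vel=(+2.067,-0.640) ωy=+34.90

Key-timestep trajectory:
   step    t(s)  obj.x    obj.z    obj.vx   obj.vz 
     68  0.1608   +0.073  +0.066  +0.511  -0.158
    137  0.3239   +0.199  +0.027  +1.030  -0.319
    206  0.4870   +0.409  -0.038  +1.549  -0.479


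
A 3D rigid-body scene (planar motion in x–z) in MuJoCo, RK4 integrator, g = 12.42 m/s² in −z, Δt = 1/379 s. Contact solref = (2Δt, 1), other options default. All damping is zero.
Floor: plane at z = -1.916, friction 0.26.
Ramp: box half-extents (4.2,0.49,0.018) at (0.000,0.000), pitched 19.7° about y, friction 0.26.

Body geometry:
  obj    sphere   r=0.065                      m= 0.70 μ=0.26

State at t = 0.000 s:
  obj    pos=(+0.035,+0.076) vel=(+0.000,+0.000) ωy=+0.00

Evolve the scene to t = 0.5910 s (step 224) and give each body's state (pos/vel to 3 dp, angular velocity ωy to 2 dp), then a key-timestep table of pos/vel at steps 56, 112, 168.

State at t = 0.5910 s:
  obj    pos=(+0.527,-0.100) vel=(+1.664,-0.596) ωy=+27.19

Key-timestep trajectory:
   step    t(s)  obj.x    obj.z    obj.vx   obj.vz 
     56  0.1478   +0.066  +0.065  +0.416  -0.149
    112  0.2955   +0.158  +0.032  +0.832  -0.298
    168  0.4433   +0.312  -0.023  +1.248  -0.447


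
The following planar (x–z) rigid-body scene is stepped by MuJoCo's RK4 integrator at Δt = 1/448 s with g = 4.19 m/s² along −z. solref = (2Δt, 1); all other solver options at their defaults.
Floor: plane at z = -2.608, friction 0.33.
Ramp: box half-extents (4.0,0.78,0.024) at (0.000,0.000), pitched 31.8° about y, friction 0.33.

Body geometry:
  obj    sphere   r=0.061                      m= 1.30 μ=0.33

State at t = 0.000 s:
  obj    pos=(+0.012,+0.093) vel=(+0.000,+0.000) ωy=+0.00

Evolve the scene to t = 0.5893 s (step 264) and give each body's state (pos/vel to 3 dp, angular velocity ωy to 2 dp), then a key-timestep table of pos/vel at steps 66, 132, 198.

State at t = 0.5893 s:
  obj    pos=(+0.245,-0.052) vel=(+0.790,-0.490) ωy=+15.23

Key-timestep trajectory:
   step    t(s)  obj.x    obj.z    obj.vx   obj.vz 
     66  0.1473   +0.026  +0.084  +0.198  -0.122
    132  0.2946   +0.070  +0.057  +0.395  -0.245
    198  0.4420   +0.143  +0.011  +0.592  -0.367


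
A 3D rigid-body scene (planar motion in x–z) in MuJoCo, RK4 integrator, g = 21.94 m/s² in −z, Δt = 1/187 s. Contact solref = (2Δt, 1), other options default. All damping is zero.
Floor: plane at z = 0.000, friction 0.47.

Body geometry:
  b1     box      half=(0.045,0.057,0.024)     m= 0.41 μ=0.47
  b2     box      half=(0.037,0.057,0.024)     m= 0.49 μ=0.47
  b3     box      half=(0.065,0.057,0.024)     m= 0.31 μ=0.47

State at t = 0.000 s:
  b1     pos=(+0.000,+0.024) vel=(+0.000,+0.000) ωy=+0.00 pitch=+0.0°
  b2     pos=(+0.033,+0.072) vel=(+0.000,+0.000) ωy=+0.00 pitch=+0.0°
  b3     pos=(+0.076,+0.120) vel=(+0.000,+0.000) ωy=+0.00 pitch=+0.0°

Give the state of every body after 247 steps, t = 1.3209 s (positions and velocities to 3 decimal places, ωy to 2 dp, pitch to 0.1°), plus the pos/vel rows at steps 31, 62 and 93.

State at t = 1.3209 s:
  b1     pos=(+0.000,+0.024) vel=(+0.000,+0.000) ωy=+0.00 pitch=+0.0°
  b2     pos=(+0.090,+0.037) vel=(+0.000,+0.000) ωy=+0.00 pitch=+90.0°
  b3     pos=(+0.242,+0.024) vel=(+0.000,+0.000) ωy=+0.00 pitch=+180.0°

Key-timestep trajectory:
   step    t(s)  b1.x    b1.z    b1.vx   b1.vz   b2.x    b2.z    b2.vx   b2.vz   b3.x    b3.z    b3.vx   b3.vz 
     31  0.1658   +0.000  +0.024  -0.001  +0.000   +0.044  +0.075  +0.184  +0.008   +0.113  +0.087  +0.470  -0.775
     62  0.3316   +0.000  +0.024  +0.000  +0.000   +0.101  +0.042  +0.182  +0.091   +0.196  +0.064  +0.541  -0.240
     93  0.4973   +0.000  +0.024  +0.000  +0.000   +0.087  +0.037  -0.148  +0.130   +0.242  +0.024  +0.000  +0.002


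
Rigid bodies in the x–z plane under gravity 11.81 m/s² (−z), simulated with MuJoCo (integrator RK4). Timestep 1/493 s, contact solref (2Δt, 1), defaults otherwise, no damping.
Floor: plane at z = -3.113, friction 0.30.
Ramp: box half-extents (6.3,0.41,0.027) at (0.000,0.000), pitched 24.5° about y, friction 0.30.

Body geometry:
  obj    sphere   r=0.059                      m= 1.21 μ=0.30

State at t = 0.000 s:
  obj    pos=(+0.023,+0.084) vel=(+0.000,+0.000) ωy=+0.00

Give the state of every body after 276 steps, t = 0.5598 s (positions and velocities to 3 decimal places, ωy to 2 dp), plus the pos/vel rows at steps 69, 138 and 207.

State at t = 0.5598 s:
  obj    pos=(+0.522,-0.143) vel=(+1.782,-0.812) ωy=+33.19

Key-timestep trajectory:
   step    t(s)  obj.x    obj.z    obj.vx   obj.vz 
     69  0.1400   +0.054  +0.070  +0.446  -0.203
    138  0.2799   +0.148  +0.027  +0.891  -0.406
    207  0.4199   +0.304  -0.044  +1.337  -0.609


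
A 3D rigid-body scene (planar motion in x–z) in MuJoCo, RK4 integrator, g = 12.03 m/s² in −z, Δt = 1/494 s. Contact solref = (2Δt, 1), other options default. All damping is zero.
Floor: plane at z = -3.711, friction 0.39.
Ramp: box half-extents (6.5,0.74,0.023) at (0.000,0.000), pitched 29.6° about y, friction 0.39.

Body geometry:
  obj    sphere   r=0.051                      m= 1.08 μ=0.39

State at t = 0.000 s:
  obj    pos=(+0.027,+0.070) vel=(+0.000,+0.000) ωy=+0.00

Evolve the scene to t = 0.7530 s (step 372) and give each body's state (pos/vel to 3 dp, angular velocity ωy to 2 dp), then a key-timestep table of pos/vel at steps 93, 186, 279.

State at t = 0.7530 s:
  obj    pos=(+1.073,-0.525) vel=(+2.779,-1.579) ωy=+62.66

Key-timestep trajectory:
   step    t(s)  obj.x    obj.z    obj.vx   obj.vz 
     93  0.1883   +0.092  +0.033  +0.695  -0.395
    186  0.3765   +0.289  -0.079  +1.390  -0.789
    279  0.5648   +0.616  -0.265  +2.084  -1.184


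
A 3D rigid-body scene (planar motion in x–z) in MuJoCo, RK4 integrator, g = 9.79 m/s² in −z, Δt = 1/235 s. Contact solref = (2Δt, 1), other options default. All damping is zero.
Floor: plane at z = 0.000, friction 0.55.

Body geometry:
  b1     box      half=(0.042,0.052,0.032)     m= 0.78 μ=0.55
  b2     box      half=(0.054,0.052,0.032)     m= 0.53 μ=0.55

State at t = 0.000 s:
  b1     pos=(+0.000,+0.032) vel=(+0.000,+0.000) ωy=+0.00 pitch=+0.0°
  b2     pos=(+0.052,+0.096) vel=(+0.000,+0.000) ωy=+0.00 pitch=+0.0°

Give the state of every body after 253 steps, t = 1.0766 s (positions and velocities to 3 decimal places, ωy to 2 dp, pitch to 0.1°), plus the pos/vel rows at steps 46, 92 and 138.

State at t = 1.0766 s:
  b1     pos=(+0.000,+0.032) vel=(+0.000,+0.000) ωy=+0.00 pitch=+0.0°
  b2     pos=(+0.105,+0.054) vel=(+0.000,+0.000) ωy=+0.00 pitch=+90.0°

Key-timestep trajectory:
   step    t(s)  b1.x    b1.z    b1.vx   b1.vz   b2.x    b2.z    b2.vx   b2.vz 
     46  0.1957   +0.000  +0.032  +0.000  +0.000   +0.078  +0.067  +0.217  -0.604
     92  0.3915   +0.000  +0.032  +0.000  +0.000   +0.122  +0.061  +0.012  +0.003
    138  0.5872   +0.000  +0.032  +0.000  +0.000   +0.101  +0.056  +0.008  -0.003


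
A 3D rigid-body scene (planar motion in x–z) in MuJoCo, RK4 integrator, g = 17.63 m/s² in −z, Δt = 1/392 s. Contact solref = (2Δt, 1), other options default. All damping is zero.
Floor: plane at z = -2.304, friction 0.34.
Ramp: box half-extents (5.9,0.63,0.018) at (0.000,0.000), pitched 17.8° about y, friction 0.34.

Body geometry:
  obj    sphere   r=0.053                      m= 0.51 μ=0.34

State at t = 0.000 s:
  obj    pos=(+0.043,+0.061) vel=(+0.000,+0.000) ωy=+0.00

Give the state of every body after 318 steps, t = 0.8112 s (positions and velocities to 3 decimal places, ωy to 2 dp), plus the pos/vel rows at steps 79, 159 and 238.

State at t = 0.8112 s:
  obj    pos=(+1.249,-0.326) vel=(+2.973,-0.955) ωy=+58.92

Key-timestep trajectory:
   step    t(s)  obj.x    obj.z    obj.vx   obj.vz 
     79  0.2015   +0.117  +0.037  +0.739  -0.237
    159  0.4056   +0.345  -0.036  +1.487  -0.477
    238  0.6071   +0.719  -0.156  +2.225  -0.715


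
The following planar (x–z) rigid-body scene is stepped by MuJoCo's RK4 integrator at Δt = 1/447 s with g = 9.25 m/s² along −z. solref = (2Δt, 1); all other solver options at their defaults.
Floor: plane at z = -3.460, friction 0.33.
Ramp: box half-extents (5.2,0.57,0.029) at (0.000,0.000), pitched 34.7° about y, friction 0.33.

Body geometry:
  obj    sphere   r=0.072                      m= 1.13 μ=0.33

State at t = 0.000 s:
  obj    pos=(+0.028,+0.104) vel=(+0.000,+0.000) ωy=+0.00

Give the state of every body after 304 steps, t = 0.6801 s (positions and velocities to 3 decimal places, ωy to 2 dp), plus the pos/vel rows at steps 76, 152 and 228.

State at t = 0.6801 s:
  obj    pos=(+0.743,-0.392) vel=(+2.103,-1.456) ωy=+35.52

Key-timestep trajectory:
   step    t(s)  obj.x    obj.z    obj.vx   obj.vz 
     76  0.1700   +0.073  +0.073  +0.526  -0.364
    152  0.3400   +0.207  -0.020  +1.052  -0.728
    228  0.5101   +0.430  -0.175  +1.577  -1.092


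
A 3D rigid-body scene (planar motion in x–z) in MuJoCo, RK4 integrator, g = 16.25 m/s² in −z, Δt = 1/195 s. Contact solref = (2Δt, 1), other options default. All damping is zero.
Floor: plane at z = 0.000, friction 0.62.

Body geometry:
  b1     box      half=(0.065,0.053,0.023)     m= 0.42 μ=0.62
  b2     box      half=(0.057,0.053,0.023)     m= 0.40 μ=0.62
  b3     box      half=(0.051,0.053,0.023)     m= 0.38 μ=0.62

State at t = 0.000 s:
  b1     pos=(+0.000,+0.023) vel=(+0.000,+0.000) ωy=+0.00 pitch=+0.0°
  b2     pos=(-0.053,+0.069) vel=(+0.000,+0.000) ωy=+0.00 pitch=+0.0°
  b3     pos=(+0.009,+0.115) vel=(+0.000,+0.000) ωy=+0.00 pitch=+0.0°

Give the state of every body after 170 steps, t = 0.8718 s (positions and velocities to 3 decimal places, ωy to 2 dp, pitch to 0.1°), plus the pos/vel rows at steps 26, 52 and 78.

State at t = 0.8718 s:
  b1     pos=(+0.000,+0.023) vel=(+0.000,+0.000) ωy=+0.00 pitch=+0.0°
  b2     pos=(-0.053,+0.069) vel=(+0.000,+0.000) ωy=+0.00 pitch=+0.0°
  b3     pos=(+0.133,+0.023) vel=(+0.000,+0.000) ωy=+0.00 pitch=+180.0°

Key-timestep trajectory:
   step    t(s)  b1.x    b1.z    b1.vx   b1.vz   b2.x    b2.z    b2.vx   b2.vz   b3.x    b3.z    b3.vx   b3.vz 
     26  0.1333   +0.000  +0.023  +0.000  +0.000   -0.053  +0.069  -0.001  +0.000   +0.022  +0.108  +0.205  -0.209
     52  0.2667   +0.000  +0.023  -0.001  +0.000   -0.053  +0.069  -0.001  +0.000   +0.054  +0.099  +0.323  -0.104
     78  0.4000   +0.000  +0.023  +0.000  +0.000   -0.053  +0.069  +0.000  +0.000   +0.110  +0.071  +0.512  -0.767


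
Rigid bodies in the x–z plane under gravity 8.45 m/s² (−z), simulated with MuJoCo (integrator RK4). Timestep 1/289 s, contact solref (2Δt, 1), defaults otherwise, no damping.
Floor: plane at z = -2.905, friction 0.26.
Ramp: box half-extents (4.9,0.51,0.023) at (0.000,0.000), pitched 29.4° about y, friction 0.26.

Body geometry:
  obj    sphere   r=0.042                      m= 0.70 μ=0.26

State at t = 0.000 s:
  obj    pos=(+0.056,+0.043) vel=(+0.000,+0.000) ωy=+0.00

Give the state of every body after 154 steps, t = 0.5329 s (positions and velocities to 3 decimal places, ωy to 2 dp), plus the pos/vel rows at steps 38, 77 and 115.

State at t = 0.5329 s:
  obj    pos=(+0.423,-0.164) vel=(+1.376,-0.775) ωy=+37.58

Key-timestep trajectory:
   step    t(s)  obj.x    obj.z    obj.vx   obj.vz 
     38  0.1315   +0.078  +0.030  +0.340  -0.191
     77  0.2664   +0.148  -0.009  +0.688  -0.388
    115  0.3979   +0.260  -0.072  +1.027  -0.579


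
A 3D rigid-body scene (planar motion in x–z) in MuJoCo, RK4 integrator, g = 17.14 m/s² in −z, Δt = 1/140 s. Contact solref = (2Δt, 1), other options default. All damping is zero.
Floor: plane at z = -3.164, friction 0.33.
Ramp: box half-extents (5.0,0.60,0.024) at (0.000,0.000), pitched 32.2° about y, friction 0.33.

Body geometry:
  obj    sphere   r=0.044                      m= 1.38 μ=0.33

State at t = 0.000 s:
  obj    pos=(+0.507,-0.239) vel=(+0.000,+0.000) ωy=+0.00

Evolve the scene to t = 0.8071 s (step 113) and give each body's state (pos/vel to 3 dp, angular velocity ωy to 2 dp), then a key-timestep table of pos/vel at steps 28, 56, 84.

State at t = 0.8071 s:
  obj    pos=(+2.306,-1.372) vel=(+4.456,-2.806) ωy=+119.64

Key-timestep trajectory:
   step    t(s)  obj.x    obj.z    obj.vx   obj.vz 
     28  0.2000   +0.618  -0.309  +1.105  -0.696
     56  0.4000   +0.949  -0.517  +2.209  -1.391
     84  0.6000   +1.501  -0.865  +3.312  -2.086


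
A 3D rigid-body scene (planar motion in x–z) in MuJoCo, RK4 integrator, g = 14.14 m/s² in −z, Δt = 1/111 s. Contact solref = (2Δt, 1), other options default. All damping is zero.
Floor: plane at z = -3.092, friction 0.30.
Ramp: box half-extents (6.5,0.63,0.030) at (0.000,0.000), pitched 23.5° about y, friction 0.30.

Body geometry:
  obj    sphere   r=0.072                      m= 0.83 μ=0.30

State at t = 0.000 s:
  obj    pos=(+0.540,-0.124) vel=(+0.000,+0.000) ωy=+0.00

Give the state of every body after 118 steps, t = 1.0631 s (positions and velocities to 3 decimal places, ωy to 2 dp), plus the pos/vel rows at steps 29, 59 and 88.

State at t = 1.0631 s:
  obj    pos=(+2.627,-1.031) vel=(+3.926,-1.707) ωy=+59.45

Key-timestep trajectory:
   step    t(s)  obj.x    obj.z    obj.vx   obj.vz 
     29  0.2613   +0.666  -0.179  +0.965  -0.420
     59  0.5315   +1.062  -0.351  +1.963  -0.854
     88  0.7928   +1.701  -0.628  +2.928  -1.273


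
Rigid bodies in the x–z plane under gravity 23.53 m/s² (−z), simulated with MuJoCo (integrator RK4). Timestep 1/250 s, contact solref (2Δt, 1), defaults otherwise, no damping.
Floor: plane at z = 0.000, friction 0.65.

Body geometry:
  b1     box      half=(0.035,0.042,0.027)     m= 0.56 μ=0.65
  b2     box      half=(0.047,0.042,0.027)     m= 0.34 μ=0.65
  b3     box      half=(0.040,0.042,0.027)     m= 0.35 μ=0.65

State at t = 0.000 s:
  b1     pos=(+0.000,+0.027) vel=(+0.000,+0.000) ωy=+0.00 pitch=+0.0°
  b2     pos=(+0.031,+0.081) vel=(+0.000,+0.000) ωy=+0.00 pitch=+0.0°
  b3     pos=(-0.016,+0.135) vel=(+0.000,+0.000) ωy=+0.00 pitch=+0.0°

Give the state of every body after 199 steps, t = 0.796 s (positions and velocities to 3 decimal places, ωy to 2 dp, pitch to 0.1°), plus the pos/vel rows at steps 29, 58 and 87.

State at t = 0.796 s:
  b1     pos=(+0.000,+0.027) vel=(+0.000,+0.000) ωy=+0.00 pitch=+0.0°
  b2     pos=(+0.031,+0.081) vel=(+0.000,+0.000) ωy=+0.00 pitch=+0.0°
  b3     pos=(-0.108,+0.027) vel=(+0.000,+0.000) ωy=+0.00 pitch=+180.0°

Key-timestep trajectory:
   step    t(s)  b1.x    b1.z    b1.vx   b1.vz   b2.x    b2.z    b2.vx   b2.vz   b3.x    b3.z    b3.vx   b3.vz 
     29  0.1160   +0.000  +0.027  +0.000  +0.000   +0.031  +0.081  +0.000  +0.000   -0.017  +0.135  -0.020  -0.001
     58  0.2320   +0.000  +0.027  +0.000  +0.000   +0.031  +0.081  +0.001  +0.000   -0.026  +0.133  -0.198  -0.084
     87  0.3480   +0.000  +0.027  +0.000  +0.000   +0.031  +0.081  +0.001  +0.000   -0.078  +0.073  -0.772  -0.955


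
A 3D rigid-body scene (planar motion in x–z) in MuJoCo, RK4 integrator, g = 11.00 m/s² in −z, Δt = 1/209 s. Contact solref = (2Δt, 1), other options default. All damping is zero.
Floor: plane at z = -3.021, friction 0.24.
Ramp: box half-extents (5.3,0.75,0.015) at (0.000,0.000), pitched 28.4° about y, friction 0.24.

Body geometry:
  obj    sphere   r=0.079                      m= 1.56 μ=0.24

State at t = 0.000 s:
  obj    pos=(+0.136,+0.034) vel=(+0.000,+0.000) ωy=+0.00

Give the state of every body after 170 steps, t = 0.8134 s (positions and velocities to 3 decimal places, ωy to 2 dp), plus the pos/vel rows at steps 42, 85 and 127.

State at t = 0.8134 s:
  obj    pos=(+1.223,-0.555) vel=(+2.674,-1.446) ωy=+38.47

Key-timestep trajectory:
   step    t(s)  obj.x    obj.z    obj.vx   obj.vz 
     42  0.2010   +0.202  -0.003  +0.661  -0.357
     85  0.4067   +0.408  -0.114  +1.337  -0.723
    127  0.6077   +0.743  -0.295  +1.998  -1.080


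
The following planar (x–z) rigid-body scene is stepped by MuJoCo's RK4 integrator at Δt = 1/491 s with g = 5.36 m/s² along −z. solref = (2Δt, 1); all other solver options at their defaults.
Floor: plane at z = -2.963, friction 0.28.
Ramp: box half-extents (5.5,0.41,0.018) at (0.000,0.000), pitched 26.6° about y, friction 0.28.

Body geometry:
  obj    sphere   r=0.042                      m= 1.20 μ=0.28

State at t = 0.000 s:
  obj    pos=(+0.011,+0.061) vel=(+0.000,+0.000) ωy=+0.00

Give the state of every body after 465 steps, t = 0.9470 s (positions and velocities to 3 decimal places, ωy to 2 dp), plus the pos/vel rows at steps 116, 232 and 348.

State at t = 0.9470 s:
  obj    pos=(+0.699,-0.283) vel=(+1.452,-0.727) ωy=+38.65

Key-timestep trajectory:
   step    t(s)  obj.x    obj.z    obj.vx   obj.vz 
    116  0.2363   +0.054  +0.040  +0.362  -0.181
    232  0.4725   +0.182  -0.024  +0.724  -0.363
    348  0.7088   +0.396  -0.131  +1.086  -0.544


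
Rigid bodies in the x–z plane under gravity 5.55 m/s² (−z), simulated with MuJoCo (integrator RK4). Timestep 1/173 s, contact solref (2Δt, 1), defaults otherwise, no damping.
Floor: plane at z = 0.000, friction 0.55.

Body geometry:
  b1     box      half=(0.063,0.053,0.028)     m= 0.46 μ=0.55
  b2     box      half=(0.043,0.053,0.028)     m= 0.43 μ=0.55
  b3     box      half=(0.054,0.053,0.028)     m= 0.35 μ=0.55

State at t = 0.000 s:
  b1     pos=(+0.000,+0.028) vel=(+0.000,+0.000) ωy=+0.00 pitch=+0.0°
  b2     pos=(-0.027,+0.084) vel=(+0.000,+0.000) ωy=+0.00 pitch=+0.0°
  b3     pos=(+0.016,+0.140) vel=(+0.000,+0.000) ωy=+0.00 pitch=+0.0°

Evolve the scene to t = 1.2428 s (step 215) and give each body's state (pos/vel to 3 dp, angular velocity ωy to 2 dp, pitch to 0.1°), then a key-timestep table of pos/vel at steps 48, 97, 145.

State at t = 1.2428 s:
  b1     pos=(+0.000,+0.028) vel=(+0.000,+0.000) ωy=+0.00 pitch=+0.0°
  b2     pos=(-0.027,+0.084) vel=(+0.000,+0.000) ωy=+0.00 pitch=+0.0°
  b3     pos=(+0.141,+0.028) vel=(+0.000,+0.000) ωy=+0.00 pitch=+180.0°

Key-timestep trajectory:
   step    t(s)  b1.x    b1.z    b1.vx   b1.vz   b2.x    b2.z    b2.vx   b2.vz   b3.x    b3.z    b3.vx   b3.vz 
     48  0.2775   +0.000  +0.028  +0.000  +0.000   -0.027  +0.084  +0.000  +0.000   +0.017  +0.140  +0.006  +0.000
     97  0.5607   +0.000  +0.028  +0.000  +0.000   -0.027  +0.084  +0.000  +0.000   +0.024  +0.139  +0.072  -0.022
    145  0.8382   +0.000  +0.028  +0.000  +0.000   -0.027  +0.084  +0.000  +0.000   +0.077  +0.108  +0.332  -0.067


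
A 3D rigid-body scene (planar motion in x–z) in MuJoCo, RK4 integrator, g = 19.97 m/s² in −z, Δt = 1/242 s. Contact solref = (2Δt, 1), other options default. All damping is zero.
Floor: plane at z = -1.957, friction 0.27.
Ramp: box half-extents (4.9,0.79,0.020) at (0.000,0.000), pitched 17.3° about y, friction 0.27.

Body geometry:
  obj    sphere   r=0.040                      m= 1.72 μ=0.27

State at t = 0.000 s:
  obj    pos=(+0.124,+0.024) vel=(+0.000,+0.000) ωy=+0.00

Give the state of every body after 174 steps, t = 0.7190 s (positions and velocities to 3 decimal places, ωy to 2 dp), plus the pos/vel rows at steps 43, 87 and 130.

State at t = 0.7190 s:
  obj    pos=(+1.171,-0.302) vel=(+2.912,-0.907) ωy=+76.23

Key-timestep trajectory:
   step    t(s)  obj.x    obj.z    obj.vx   obj.vz 
     43  0.1777   +0.188  +0.004  +0.720  -0.224
     87  0.3595   +0.386  -0.057  +1.456  -0.454
    130  0.5372   +0.708  -0.158  +2.176  -0.678


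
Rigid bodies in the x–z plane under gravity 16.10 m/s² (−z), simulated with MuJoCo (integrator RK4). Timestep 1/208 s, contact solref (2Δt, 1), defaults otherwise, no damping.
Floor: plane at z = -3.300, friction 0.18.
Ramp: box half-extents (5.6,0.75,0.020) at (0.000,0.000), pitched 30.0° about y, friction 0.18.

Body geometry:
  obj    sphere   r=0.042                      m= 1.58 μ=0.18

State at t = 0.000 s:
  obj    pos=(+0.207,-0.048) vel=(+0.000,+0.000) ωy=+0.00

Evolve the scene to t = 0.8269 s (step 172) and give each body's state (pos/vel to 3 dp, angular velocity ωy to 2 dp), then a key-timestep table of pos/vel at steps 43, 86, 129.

State at t = 0.8269 s:
  obj    pos=(+1.910,-1.031) vel=(+4.118,-2.378) ωy=+113.17

Key-timestep trajectory:
   step    t(s)  obj.x    obj.z    obj.vx   obj.vz 
     43  0.2067   +0.314  -0.109  +1.030  -0.595
     86  0.4135   +0.633  -0.294  +2.059  -1.189
    129  0.6202   +1.165  -0.601  +3.089  -1.783


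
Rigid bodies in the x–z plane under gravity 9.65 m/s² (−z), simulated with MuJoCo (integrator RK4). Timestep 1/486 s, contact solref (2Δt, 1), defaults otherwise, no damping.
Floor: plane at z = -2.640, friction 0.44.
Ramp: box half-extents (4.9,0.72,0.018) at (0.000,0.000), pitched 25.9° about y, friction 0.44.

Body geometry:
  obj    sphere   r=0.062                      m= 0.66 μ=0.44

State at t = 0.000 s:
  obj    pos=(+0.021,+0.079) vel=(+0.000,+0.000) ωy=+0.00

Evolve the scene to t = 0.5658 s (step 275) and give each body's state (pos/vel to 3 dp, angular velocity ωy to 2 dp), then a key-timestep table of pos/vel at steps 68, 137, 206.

State at t = 0.5658 s:
  obj    pos=(+0.455,-0.132) vel=(+1.533,-0.744) ωy=+27.47

Key-timestep trajectory:
   step    t(s)  obj.x    obj.z    obj.vx   obj.vz 
     68  0.1399   +0.047  +0.066  +0.379  -0.184
    137  0.2819   +0.129  +0.026  +0.764  -0.371
    206  0.4239   +0.264  -0.039  +1.148  -0.557


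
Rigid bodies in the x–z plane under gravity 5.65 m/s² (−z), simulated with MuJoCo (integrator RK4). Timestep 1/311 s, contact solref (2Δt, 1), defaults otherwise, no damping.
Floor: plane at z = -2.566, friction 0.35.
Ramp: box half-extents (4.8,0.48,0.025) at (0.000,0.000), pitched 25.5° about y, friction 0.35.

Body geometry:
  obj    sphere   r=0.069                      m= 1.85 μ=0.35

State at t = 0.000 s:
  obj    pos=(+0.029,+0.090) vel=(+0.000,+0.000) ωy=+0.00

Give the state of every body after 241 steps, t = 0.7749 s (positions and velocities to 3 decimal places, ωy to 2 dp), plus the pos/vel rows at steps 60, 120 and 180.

State at t = 0.7749 s:
  obj    pos=(+0.500,-0.134) vel=(+1.215,-0.580) ωy=+19.51

Key-timestep trajectory:
   step    t(s)  obj.x    obj.z    obj.vx   obj.vz 
     60  0.1929   +0.058  +0.076  +0.303  -0.144
    120  0.3859   +0.146  +0.035  +0.605  -0.289
    180  0.5788   +0.292  -0.035  +0.908  -0.433


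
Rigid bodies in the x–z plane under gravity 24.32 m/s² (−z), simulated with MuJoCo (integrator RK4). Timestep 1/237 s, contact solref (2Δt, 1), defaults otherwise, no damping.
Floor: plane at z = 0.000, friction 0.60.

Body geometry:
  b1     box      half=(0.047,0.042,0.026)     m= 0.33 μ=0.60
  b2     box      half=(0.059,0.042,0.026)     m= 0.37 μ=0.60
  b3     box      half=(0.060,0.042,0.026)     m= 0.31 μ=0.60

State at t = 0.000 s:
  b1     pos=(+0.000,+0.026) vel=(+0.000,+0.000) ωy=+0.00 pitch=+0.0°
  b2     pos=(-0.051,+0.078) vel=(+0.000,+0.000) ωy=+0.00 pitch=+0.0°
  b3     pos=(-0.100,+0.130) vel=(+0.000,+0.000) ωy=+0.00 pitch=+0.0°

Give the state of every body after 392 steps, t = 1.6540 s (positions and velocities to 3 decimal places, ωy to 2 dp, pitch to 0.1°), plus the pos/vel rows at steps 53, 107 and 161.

State at t = 1.6540 s:
  b1     pos=(+0.000,+0.026) vel=(+0.000,+0.000) ωy=+0.00 pitch=+0.0°
  b2     pos=(-0.109,+0.059) vel=(+0.000,+0.000) ωy=+0.00 pitch=-90.0°
  b3     pos=(-0.193,+0.060) vel=(+0.000,+0.000) ωy=+0.00 pitch=-90.0°

Key-timestep trajectory:
   step    t(s)  b1.x    b1.z    b1.vx   b1.vz   b2.x    b2.z    b2.vx   b2.vz   b3.x    b3.z    b3.vx   b3.vz 
     53  0.2236   +0.000  +0.026  +0.000  +0.000   -0.097  +0.063  -0.206  -0.073   -0.164  +0.065  -0.171  +0.012
    107  0.4515   +0.000  +0.026  +0.000  +0.000   -0.109  +0.059  +0.129  -0.051   -0.210  +0.065  +0.064  -0.009
    161  0.6793   +0.000  +0.026  +0.000  +0.000   -0.109  +0.059  +0.000  +0.000   -0.198  +0.061  -0.058  +0.037


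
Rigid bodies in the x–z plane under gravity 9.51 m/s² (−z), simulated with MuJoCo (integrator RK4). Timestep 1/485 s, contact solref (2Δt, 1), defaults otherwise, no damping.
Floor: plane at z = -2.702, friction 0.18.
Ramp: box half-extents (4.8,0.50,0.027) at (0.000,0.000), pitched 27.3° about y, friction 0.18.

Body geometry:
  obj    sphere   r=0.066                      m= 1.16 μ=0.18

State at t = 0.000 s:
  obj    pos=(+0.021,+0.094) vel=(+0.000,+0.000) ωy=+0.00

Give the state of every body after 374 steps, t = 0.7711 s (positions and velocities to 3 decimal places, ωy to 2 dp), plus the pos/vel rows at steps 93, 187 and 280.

State at t = 0.7711 s:
  obj    pos=(+0.844,-0.331) vel=(+2.135,-1.102) ωy=+36.40

Key-timestep trajectory:
   step    t(s)  obj.x    obj.z    obj.vx   obj.vz 
     93  0.1918   +0.072  +0.068  +0.531  -0.274
    187  0.3856   +0.227  -0.012  +1.068  -0.551
    280  0.5773   +0.482  -0.144  +1.598  -0.825


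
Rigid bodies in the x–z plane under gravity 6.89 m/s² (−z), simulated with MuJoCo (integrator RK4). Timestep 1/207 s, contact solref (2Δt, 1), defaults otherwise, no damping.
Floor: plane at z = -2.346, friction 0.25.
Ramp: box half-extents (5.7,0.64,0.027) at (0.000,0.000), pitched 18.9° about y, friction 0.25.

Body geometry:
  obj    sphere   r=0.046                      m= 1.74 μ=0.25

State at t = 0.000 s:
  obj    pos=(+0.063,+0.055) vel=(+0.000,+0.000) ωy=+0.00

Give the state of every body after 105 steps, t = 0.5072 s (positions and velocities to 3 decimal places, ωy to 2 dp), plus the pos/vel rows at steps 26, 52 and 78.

State at t = 0.5072 s:
  obj    pos=(+0.257,-0.011) vel=(+0.765,-0.262) ωy=+17.57

Key-timestep trajectory:
   step    t(s)  obj.x    obj.z    obj.vx   obj.vz 
     26  0.1256   +0.075  +0.051  +0.189  -0.065
     52  0.2512   +0.111  +0.039  +0.379  -0.130
     78  0.3768   +0.170  +0.019  +0.568  -0.195


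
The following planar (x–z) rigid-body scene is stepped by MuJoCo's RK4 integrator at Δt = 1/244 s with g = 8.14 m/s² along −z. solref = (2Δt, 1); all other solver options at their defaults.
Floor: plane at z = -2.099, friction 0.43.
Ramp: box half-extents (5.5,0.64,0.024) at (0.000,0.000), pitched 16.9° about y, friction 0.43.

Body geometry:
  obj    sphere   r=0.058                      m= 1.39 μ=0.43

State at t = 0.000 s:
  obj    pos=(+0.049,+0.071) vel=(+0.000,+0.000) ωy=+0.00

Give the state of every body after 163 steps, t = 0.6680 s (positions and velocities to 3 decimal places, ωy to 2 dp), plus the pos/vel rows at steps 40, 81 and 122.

State at t = 0.6680 s:
  obj    pos=(+0.410,-0.039) vel=(+1.080,-0.328) ωy=+19.46

Key-timestep trajectory:
   step    t(s)  obj.x    obj.z    obj.vx   obj.vz 
     40  0.1639   +0.071  +0.064  +0.265  -0.081
     81  0.3320   +0.138  +0.044  +0.537  -0.163
    122  0.5000   +0.251  +0.009  +0.809  -0.246


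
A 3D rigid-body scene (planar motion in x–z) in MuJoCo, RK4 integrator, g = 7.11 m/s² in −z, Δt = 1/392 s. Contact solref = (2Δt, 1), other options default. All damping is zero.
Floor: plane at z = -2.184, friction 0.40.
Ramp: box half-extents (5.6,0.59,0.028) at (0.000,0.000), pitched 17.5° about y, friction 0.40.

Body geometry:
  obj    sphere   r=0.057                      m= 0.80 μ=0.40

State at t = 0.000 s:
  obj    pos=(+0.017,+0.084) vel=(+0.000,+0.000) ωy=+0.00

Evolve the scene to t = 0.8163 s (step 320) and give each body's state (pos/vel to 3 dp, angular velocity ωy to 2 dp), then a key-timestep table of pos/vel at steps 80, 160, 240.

State at t = 0.8163 s:
  obj    pos=(+0.502,-0.069) vel=(+1.189,-0.375) ωy=+21.87

Key-timestep trajectory:
   step    t(s)  obj.x    obj.z    obj.vx   obj.vz 
     80  0.2041   +0.047  +0.074  +0.297  -0.094
    160  0.4082   +0.138  +0.046  +0.595  -0.187
    240  0.6122   +0.290  -0.002  +0.892  -0.281


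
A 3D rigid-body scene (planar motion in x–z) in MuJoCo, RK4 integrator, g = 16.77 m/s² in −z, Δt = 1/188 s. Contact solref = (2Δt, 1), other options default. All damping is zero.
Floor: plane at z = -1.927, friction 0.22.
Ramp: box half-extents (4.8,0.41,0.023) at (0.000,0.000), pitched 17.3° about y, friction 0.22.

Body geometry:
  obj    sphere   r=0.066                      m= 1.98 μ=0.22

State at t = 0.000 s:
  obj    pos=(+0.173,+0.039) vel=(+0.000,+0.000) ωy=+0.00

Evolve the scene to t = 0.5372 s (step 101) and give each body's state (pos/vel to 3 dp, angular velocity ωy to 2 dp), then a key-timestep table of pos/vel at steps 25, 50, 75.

State at t = 0.5372 s:
  obj    pos=(+0.664,-0.114) vel=(+1.827,-0.569) ωy=+28.99

Key-timestep trajectory:
   step    t(s)  obj.x    obj.z    obj.vx   obj.vz 
     25  0.1330   +0.203  +0.030  +0.452  -0.141
     50  0.2660   +0.293  +0.002  +0.905  -0.282
     75  0.3989   +0.444  -0.045  +1.357  -0.423


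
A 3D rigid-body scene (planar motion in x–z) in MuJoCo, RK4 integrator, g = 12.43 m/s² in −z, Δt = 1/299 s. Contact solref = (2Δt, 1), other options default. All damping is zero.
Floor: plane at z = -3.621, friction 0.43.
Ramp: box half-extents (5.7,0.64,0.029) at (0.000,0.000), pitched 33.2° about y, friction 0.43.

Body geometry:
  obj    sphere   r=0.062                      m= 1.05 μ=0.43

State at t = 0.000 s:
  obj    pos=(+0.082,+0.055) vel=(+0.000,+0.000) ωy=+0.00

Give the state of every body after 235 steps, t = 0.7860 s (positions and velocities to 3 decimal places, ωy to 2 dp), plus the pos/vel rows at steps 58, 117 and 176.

State at t = 0.7860 s:
  obj    pos=(+1.339,-0.767) vel=(+3.197,-2.092) ωy=+61.62

Key-timestep trajectory:
   step    t(s)  obj.x    obj.z    obj.vx   obj.vz 
     58  0.1940   +0.159  +0.005  +0.789  -0.516
    117  0.3913   +0.394  -0.149  +1.592  -1.042
    176  0.5886   +0.787  -0.406  +2.395  -1.567


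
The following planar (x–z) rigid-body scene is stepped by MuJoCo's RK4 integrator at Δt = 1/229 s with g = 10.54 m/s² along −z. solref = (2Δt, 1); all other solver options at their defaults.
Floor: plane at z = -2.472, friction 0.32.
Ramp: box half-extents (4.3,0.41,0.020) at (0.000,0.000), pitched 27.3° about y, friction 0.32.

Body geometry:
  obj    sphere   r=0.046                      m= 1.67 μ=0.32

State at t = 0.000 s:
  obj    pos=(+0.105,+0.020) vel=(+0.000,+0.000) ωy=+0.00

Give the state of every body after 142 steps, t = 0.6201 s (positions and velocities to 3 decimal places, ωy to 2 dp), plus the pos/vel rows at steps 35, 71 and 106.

State at t = 0.6201 s:
  obj    pos=(+0.695,-0.284) vel=(+1.903,-0.982) ωy=+46.54

Key-timestep trajectory:
   step    t(s)  obj.x    obj.z    obj.vx   obj.vz 
     35  0.1528   +0.141  +0.002  +0.469  -0.242
     71  0.3100   +0.253  -0.056  +0.951  -0.491
    106  0.4629   +0.434  -0.150  +1.420  -0.733
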